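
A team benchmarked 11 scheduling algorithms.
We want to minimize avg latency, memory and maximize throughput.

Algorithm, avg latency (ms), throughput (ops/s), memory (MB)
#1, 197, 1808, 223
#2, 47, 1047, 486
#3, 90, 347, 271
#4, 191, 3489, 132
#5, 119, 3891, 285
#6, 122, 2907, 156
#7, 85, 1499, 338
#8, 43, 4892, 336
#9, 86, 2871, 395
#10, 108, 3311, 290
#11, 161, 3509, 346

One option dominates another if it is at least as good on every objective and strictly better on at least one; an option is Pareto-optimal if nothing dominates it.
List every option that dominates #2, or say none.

#8

#8: avg latency 43≤47, throughput 4892≥1047, memory 336≤486 — dominates #2.
Others (#1, #3, #4, #5, #6, #7, #9, #10, #11) are each worse than #2 on at least one objective.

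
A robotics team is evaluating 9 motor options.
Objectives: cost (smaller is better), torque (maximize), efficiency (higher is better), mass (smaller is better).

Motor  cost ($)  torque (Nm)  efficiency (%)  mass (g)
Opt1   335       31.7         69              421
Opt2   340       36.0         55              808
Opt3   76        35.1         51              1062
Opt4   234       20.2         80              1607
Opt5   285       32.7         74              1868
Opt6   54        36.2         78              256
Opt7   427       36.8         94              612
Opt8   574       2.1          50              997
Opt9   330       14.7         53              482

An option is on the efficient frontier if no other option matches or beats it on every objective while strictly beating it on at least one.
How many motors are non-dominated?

Opt1: dominated by Opt6 (cost 54≤335, torque 36.2≥31.7, efficiency 78≥69, mass 256≤421).
Opt2: dominated by Opt6 (cost 54≤340, torque 36.2≥36.0, efficiency 78≥55, mass 256≤808).
Opt3: dominated by Opt6 (cost 54≤76, torque 36.2≥35.1, efficiency 78≥51, mass 256≤1062).
Opt4: not dominated.
Opt5: dominated by Opt6 (cost 54≤285, torque 36.2≥32.7, efficiency 78≥74, mass 256≤1868).
Opt6: not dominated (best cost).
Opt7: not dominated (best torque).
Opt8: dominated by Opt1 (cost 335≤574, torque 31.7≥2.1, efficiency 69≥50, mass 421≤997).
Opt9: dominated by Opt6 (cost 54≤330, torque 36.2≥14.7, efficiency 78≥53, mass 256≤482).
Pareto-optimal: Opt4, Opt6, Opt7 → 3.

3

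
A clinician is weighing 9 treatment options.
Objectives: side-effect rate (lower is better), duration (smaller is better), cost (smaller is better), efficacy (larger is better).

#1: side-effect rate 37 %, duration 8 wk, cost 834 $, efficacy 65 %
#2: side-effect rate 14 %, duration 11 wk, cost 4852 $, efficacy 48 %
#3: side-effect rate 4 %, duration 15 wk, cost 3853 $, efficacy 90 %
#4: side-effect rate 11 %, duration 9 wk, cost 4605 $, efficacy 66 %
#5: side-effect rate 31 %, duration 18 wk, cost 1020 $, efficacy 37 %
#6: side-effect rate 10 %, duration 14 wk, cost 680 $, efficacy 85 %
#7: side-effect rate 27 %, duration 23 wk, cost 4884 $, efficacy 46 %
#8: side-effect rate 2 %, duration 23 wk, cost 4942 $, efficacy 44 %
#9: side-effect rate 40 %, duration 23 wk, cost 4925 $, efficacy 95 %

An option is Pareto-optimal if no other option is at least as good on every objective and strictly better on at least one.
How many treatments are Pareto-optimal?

6

#1: not dominated (best duration).
#2: dominated by #4 (side-effect rate 11≤14, duration 9≤11, cost 4605≤4852, efficacy 66≥48).
#3: not dominated.
#4: not dominated.
#5: dominated by #6 (side-effect rate 10≤31, duration 14≤18, cost 680≤1020, efficacy 85≥37).
#6: not dominated (best cost).
#7: dominated by #2 (side-effect rate 14≤27, duration 11≤23, cost 4852≤4884, efficacy 48≥46).
#8: not dominated (best side-effect rate).
#9: not dominated (best efficacy).
Pareto-optimal: #1, #3, #4, #6, #8, #9 → 6.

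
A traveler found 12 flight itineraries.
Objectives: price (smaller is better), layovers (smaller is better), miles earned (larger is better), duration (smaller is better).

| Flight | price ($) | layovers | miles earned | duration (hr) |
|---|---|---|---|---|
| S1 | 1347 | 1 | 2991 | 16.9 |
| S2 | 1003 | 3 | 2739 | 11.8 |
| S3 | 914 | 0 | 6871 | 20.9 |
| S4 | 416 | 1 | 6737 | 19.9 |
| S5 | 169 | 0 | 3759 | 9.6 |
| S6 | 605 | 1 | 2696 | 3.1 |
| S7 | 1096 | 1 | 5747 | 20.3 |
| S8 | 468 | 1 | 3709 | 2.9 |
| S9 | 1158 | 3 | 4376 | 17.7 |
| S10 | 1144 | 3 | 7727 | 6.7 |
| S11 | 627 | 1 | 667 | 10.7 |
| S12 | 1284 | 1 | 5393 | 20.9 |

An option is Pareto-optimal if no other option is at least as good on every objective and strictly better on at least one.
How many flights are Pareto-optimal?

5

S1: dominated by S5 (price 169≤1347, layovers 0≤1, miles earned 3759≥2991, duration 9.6≤16.9).
S2: dominated by S5 (price 169≤1003, layovers 0≤3, miles earned 3759≥2739, duration 9.6≤11.8).
S3: not dominated.
S4: not dominated.
S5: not dominated (best price).
S6: dominated by S8 (price 468≤605, layovers 1≤1, miles earned 3709≥2696, duration 2.9≤3.1).
S7: dominated by S4 (price 416≤1096, layovers 1≤1, miles earned 6737≥5747, duration 19.9≤20.3).
S8: not dominated (best duration).
S9: dominated by S10 (price 1144≤1158, layovers 3≤3, miles earned 7727≥4376, duration 6.7≤17.7).
S10: not dominated (best miles earned).
S11: dominated by S5 (price 169≤627, layovers 0≤1, miles earned 3759≥667, duration 9.6≤10.7).
S12: dominated by S3 (price 914≤1284, layovers 0≤1, miles earned 6871≥5393, duration 20.9≤20.9).
Pareto-optimal: S3, S4, S5, S8, S10 → 5.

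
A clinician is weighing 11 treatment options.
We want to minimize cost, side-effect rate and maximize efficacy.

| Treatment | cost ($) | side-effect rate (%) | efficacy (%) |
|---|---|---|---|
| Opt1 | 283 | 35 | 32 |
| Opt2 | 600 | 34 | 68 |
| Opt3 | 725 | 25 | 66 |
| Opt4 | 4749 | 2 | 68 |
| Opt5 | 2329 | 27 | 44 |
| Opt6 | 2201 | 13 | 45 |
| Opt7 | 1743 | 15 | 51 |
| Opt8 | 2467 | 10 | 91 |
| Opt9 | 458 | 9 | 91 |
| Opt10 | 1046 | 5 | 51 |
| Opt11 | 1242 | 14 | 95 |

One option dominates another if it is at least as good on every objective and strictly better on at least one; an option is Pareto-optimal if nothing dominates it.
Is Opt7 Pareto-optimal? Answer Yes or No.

No

Opt9 vs Opt7: cost 458≤1743, side-effect rate 9≤15, efficacy 91≥51 — Opt9 is at least as good on every objective and strictly better on at least one, so Opt9 dominates Opt7.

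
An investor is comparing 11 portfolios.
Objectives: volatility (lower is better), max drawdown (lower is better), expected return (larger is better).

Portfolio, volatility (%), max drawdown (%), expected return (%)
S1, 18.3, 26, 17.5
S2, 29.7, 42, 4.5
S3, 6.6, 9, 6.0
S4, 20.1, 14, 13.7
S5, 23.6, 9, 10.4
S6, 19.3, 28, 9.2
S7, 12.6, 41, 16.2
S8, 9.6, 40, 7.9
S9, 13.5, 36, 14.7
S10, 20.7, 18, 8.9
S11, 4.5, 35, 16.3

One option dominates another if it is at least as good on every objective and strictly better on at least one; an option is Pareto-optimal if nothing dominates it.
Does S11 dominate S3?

No

S11 vs S3: S11 is worse on max drawdown (35 vs 9), so it does not dominate S3.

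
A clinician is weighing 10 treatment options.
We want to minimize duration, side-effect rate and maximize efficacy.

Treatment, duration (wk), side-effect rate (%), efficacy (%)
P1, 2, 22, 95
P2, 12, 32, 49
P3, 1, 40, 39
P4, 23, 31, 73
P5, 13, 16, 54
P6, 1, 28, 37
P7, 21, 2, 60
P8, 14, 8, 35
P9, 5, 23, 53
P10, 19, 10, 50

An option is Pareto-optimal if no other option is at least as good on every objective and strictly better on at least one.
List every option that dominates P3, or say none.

none

P1: worse on duration (2 vs 1).
P2: worse on duration (12 vs 1).
P4: worse on duration (23 vs 1).
P5: worse on duration (13 vs 1).
P6: worse on efficacy (37 vs 39).
P7: worse on duration (21 vs 1).
P8: worse on duration (14 vs 1).
P9: worse on duration (5 vs 1).
P10: worse on duration (19 vs 1).
No option dominates P3.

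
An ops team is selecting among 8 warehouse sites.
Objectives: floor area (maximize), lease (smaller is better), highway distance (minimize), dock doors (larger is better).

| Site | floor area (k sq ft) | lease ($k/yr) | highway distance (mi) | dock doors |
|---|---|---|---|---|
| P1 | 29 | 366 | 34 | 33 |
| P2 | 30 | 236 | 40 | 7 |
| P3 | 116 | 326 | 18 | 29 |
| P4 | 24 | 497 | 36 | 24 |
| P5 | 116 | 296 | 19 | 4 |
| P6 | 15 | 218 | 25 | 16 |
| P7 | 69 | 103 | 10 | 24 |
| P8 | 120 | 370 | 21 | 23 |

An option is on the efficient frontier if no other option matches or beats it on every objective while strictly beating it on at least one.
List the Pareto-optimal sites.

P1: not dominated (best dock doors).
P2: dominated by P7 (floor area 69≥30, lease 103≤236, highway distance 10≤40, dock doors 24≥7).
P3: not dominated.
P4: dominated by P1 (floor area 29≥24, lease 366≤497, highway distance 34≤36, dock doors 33≥24).
P5: not dominated.
P6: dominated by P7 (floor area 69≥15, lease 103≤218, highway distance 10≤25, dock doors 24≥16).
P7: not dominated (best lease).
P8: not dominated (best floor area).

P1, P3, P5, P7, P8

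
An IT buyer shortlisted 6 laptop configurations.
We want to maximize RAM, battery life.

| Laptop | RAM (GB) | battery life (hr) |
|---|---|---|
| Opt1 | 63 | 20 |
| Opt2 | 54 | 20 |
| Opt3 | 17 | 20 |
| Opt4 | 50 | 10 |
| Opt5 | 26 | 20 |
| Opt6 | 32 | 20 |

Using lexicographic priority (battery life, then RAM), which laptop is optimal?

Opt1

First maximize battery life: best is 20, kept {Opt1, Opt2, Opt3, Opt5, Opt6}.
Then maximize RAM: best is 63, kept {Opt1}.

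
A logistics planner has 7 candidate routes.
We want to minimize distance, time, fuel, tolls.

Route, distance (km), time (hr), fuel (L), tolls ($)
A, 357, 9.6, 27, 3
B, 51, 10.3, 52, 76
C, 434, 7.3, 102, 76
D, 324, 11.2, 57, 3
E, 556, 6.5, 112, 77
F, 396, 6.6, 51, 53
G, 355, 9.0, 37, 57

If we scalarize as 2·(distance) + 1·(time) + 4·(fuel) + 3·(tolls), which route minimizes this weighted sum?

A: 2·357 + 1·9.6 + 4·27 + 3·3 = 840.6
B: 2·51 + 1·10.3 + 4·52 + 3·76 = 548.3
C: 2·434 + 1·7.3 + 4·102 + 3·76 = 1511.3
D: 2·324 + 1·11.2 + 4·57 + 3·3 = 896.2
E: 2·556 + 1·6.5 + 4·112 + 3·77 = 1797.5
F: 2·396 + 1·6.6 + 4·51 + 3·53 = 1161.6
G: 2·355 + 1·9.0 + 4·37 + 3·57 = 1038.0
Lowest: B at 548.3.

B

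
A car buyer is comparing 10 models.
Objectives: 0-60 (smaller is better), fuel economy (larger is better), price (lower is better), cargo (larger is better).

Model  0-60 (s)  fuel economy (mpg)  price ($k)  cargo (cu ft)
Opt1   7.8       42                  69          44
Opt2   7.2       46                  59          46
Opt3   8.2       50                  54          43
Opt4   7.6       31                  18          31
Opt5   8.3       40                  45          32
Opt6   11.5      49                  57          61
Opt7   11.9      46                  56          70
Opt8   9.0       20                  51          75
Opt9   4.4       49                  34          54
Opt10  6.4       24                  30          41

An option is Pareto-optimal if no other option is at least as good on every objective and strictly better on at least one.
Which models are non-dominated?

Opt1: dominated by Opt2 (0-60 7.2≤7.8, fuel economy 46≥42, price 59≤69, cargo 46≥44).
Opt2: dominated by Opt9 (0-60 4.4≤7.2, fuel economy 49≥46, price 34≤59, cargo 54≥46).
Opt3: not dominated (best fuel economy).
Opt4: not dominated (best price).
Opt5: dominated by Opt9 (0-60 4.4≤8.3, fuel economy 49≥40, price 34≤45, cargo 54≥32).
Opt6: not dominated.
Opt7: not dominated.
Opt8: not dominated (best cargo).
Opt9: not dominated (best 0-60).
Opt10: not dominated.

Opt3, Opt4, Opt6, Opt7, Opt8, Opt9, Opt10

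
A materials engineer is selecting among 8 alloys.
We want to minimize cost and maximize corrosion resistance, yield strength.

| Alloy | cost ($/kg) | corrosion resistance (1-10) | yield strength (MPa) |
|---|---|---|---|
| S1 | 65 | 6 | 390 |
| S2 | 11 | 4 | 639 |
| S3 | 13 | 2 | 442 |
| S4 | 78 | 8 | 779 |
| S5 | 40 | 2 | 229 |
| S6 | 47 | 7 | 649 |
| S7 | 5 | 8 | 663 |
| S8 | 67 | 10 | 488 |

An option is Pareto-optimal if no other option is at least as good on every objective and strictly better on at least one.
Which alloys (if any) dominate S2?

S7

S7: cost 5≤11, corrosion resistance 8≥4, yield strength 663≥639 — dominates S2.
Others (S1, S3, S4, S5, S6, S8) are each worse than S2 on at least one objective.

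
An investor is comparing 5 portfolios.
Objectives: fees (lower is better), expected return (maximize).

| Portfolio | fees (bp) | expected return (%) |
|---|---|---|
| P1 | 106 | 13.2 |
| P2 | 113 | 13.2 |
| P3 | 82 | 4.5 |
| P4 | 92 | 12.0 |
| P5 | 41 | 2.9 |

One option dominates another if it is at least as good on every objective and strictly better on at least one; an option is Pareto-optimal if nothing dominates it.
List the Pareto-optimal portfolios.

P1: not dominated.
P2: dominated by P1 (fees 106≤113, expected return 13.2≥13.2).
P3: not dominated.
P4: not dominated.
P5: not dominated (best fees).

P1, P3, P4, P5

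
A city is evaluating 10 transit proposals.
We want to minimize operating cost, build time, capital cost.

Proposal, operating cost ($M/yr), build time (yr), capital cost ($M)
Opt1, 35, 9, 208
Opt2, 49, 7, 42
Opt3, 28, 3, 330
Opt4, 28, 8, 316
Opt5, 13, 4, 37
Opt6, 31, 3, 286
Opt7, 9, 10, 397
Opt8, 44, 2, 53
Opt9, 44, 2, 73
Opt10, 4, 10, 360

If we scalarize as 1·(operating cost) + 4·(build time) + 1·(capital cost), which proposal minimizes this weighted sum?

Opt1: 1·35 + 4·9 + 1·208 = 279
Opt2: 1·49 + 4·7 + 1·42 = 119
Opt3: 1·28 + 4·3 + 1·330 = 370
Opt4: 1·28 + 4·8 + 1·316 = 376
Opt5: 1·13 + 4·4 + 1·37 = 66
Opt6: 1·31 + 4·3 + 1·286 = 329
Opt7: 1·9 + 4·10 + 1·397 = 446
Opt8: 1·44 + 4·2 + 1·53 = 105
Opt9: 1·44 + 4·2 + 1·73 = 125
Opt10: 1·4 + 4·10 + 1·360 = 404
Lowest: Opt5 at 66.

Opt5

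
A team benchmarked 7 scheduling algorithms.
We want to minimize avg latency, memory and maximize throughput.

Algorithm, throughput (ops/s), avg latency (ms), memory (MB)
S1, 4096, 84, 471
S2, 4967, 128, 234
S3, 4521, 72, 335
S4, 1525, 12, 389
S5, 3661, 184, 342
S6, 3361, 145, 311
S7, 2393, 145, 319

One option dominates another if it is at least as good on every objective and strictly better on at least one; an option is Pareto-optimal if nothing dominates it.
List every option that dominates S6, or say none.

S2: throughput 4967≥3361, avg latency 128≤145, memory 234≤311 — dominates S6.
Others (S1, S3, S4, S5, S7) are each worse than S6 on at least one objective.

S2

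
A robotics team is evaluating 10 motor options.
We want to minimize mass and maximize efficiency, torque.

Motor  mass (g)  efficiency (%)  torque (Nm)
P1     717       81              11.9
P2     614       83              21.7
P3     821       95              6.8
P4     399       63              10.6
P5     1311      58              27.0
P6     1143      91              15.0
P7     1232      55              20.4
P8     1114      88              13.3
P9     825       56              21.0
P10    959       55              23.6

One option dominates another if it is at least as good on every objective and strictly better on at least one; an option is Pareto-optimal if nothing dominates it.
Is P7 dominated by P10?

P10 vs P7: mass 959≤1232, efficiency 55≥55, torque 23.6≥20.4 — P10 is at least as good on every objective with at least one strict improvement.

Yes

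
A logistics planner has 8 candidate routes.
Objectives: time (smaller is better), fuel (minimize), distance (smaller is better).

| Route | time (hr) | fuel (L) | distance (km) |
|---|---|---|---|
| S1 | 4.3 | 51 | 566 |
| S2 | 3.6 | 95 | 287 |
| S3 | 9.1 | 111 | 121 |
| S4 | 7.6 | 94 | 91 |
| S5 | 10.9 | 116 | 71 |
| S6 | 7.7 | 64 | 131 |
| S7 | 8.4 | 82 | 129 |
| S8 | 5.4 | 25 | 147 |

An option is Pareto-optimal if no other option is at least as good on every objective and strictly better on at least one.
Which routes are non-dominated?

S1, S2, S4, S5, S6, S7, S8

S1: not dominated.
S2: not dominated (best time).
S3: dominated by S4 (time 7.6≤9.1, fuel 94≤111, distance 91≤121).
S4: not dominated.
S5: not dominated (best distance).
S6: not dominated.
S7: not dominated.
S8: not dominated (best fuel).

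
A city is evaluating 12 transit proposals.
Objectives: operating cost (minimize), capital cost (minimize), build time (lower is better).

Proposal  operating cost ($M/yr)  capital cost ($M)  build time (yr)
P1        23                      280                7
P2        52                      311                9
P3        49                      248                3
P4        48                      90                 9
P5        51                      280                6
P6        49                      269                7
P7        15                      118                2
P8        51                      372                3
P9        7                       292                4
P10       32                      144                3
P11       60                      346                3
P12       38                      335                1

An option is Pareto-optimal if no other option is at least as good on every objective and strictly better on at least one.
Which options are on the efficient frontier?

P1: dominated by P7 (operating cost 15≤23, capital cost 118≤280, build time 2≤7).
P2: dominated by P1 (operating cost 23≤52, capital cost 280≤311, build time 7≤9).
P3: dominated by P7 (operating cost 15≤49, capital cost 118≤248, build time 2≤3).
P4: not dominated (best capital cost).
P5: dominated by P3 (operating cost 49≤51, capital cost 248≤280, build time 3≤6).
P6: dominated by P3 (operating cost 49≤49, capital cost 248≤269, build time 3≤7).
P7: not dominated.
P8: dominated by P3 (operating cost 49≤51, capital cost 248≤372, build time 3≤3).
P9: not dominated (best operating cost).
P10: dominated by P7 (operating cost 15≤32, capital cost 118≤144, build time 2≤3).
P11: dominated by P3 (operating cost 49≤60, capital cost 248≤346, build time 3≤3).
P12: not dominated (best build time).

P4, P7, P9, P12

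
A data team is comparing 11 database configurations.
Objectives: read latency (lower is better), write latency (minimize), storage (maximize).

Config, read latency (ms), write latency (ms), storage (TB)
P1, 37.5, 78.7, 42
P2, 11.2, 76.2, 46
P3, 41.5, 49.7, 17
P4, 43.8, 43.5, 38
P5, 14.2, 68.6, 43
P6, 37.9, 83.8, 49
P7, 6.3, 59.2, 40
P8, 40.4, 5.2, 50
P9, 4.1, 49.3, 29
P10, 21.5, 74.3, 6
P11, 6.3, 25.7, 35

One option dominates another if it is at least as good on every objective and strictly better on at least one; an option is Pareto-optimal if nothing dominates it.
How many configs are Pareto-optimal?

7

P1: dominated by P2 (read latency 11.2≤37.5, write latency 76.2≤78.7, storage 46≥42).
P2: not dominated.
P3: dominated by P8 (read latency 40.4≤41.5, write latency 5.2≤49.7, storage 50≥17).
P4: dominated by P8 (read latency 40.4≤43.8, write latency 5.2≤43.5, storage 50≥38).
P5: not dominated.
P6: not dominated.
P7: not dominated.
P8: not dominated (best write latency).
P9: not dominated (best read latency).
P10: dominated by P5 (read latency 14.2≤21.5, write latency 68.6≤74.3, storage 43≥6).
P11: not dominated.
Pareto-optimal: P2, P5, P6, P7, P8, P9, P11 → 7.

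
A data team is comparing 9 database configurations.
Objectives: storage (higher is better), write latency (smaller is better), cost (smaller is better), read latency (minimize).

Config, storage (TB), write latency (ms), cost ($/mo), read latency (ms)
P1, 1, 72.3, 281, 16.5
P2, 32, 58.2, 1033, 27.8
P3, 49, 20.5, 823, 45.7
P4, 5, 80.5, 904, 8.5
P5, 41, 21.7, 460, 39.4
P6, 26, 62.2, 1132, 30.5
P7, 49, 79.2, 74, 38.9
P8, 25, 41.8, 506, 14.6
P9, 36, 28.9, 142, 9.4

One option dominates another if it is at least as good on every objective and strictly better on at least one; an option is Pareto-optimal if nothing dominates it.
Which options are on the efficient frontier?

P3, P4, P5, P7, P9

P1: dominated by P9 (storage 36≥1, write latency 28.9≤72.3, cost 142≤281, read latency 9.4≤16.5).
P2: dominated by P9 (storage 36≥32, write latency 28.9≤58.2, cost 142≤1033, read latency 9.4≤27.8).
P3: not dominated (best write latency).
P4: not dominated (best read latency).
P5: not dominated.
P6: dominated by P2 (storage 32≥26, write latency 58.2≤62.2, cost 1033≤1132, read latency 27.8≤30.5).
P7: not dominated (best cost).
P8: dominated by P9 (storage 36≥25, write latency 28.9≤41.8, cost 142≤506, read latency 9.4≤14.6).
P9: not dominated.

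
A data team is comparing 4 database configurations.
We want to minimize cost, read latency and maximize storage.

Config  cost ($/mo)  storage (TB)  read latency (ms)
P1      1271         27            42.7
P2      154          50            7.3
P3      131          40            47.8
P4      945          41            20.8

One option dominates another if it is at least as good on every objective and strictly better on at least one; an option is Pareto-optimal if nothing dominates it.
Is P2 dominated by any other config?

P1: worse on cost (1271 vs 154).
P3: worse on storage (40 vs 50).
P4: worse on cost (945 vs 154).
No option is at least as good as P2 on every objective and strictly better on one.

No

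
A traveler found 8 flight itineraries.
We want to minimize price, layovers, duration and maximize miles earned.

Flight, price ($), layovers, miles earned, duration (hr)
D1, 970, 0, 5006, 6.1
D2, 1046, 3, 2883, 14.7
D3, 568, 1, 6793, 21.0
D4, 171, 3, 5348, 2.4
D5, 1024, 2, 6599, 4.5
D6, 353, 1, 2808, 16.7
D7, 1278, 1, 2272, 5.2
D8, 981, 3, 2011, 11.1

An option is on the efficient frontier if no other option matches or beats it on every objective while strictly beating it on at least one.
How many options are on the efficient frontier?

D1: not dominated (best layovers).
D2: dominated by D1 (price 970≤1046, layovers 0≤3, miles earned 5006≥2883, duration 6.1≤14.7).
D3: not dominated (best miles earned).
D4: not dominated (best price).
D5: not dominated.
D6: not dominated.
D7: not dominated.
D8: dominated by D1 (price 970≤981, layovers 0≤3, miles earned 5006≥2011, duration 6.1≤11.1).
Pareto-optimal: D1, D3, D4, D5, D6, D7 → 6.

6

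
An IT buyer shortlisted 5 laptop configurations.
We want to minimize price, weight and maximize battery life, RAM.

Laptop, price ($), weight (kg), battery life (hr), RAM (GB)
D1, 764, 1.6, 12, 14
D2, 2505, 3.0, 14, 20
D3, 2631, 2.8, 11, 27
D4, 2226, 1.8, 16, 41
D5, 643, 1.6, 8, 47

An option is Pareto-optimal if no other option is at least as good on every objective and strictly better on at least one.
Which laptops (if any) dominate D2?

D4

D4: price 2226≤2505, weight 1.8≤3.0, battery life 16≥14, RAM 41≥20 — dominates D2.
Others (D1, D3, D5) are each worse than D2 on at least one objective.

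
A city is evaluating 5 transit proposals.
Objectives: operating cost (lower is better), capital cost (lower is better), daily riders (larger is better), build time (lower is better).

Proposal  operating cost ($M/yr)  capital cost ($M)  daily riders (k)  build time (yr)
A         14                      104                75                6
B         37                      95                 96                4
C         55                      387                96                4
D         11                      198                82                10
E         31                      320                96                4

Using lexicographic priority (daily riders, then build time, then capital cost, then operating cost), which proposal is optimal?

B

First maximize daily riders: best is 96, kept {B, C, E}.
Then minimize build time: best is 4, kept {B, C, E}.
Then minimize capital cost: best is 95, kept {B}.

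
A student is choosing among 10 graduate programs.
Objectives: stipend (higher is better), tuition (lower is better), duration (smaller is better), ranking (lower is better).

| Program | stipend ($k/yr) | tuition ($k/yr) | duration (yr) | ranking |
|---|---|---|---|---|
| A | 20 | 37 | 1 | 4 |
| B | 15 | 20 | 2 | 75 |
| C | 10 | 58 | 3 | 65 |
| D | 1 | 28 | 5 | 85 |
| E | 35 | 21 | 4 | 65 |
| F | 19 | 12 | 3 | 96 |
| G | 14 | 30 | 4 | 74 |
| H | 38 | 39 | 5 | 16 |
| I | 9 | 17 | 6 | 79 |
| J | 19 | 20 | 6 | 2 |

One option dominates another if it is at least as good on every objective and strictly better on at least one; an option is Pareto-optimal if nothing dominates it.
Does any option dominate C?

Yes

A vs C: stipend 20≥10, tuition 37≤58, duration 1≤3, ranking 4≤65 — A is at least as good on every objective and strictly better on at least one, so A dominates C.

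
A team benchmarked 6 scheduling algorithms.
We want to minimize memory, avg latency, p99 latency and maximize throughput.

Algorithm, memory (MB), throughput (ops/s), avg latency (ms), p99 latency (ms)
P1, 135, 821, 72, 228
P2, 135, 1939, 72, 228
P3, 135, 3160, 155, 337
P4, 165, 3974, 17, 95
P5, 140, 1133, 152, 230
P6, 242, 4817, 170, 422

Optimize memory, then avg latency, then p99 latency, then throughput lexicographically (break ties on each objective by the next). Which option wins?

P2

First minimize memory: best is 135, kept {P1, P2, P3}.
Then minimize avg latency: best is 72, kept {P1, P2}.
Then minimize p99 latency: best is 228, kept {P1, P2}.
Then maximize throughput: best is 1939, kept {P2}.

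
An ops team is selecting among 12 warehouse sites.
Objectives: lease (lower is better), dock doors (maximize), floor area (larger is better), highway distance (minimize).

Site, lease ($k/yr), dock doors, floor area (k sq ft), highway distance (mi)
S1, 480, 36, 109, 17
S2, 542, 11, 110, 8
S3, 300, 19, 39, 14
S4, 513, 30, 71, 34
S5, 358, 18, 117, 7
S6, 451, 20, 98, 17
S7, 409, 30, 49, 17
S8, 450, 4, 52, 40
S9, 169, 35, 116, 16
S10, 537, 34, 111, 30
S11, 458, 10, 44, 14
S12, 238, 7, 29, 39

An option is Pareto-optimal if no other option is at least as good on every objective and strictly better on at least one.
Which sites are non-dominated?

S1: not dominated (best dock doors).
S2: dominated by S5 (lease 358≤542, dock doors 18≥11, floor area 117≥110, highway distance 7≤8).
S3: not dominated.
S4: dominated by S1 (lease 480≤513, dock doors 36≥30, floor area 109≥71, highway distance 17≤34).
S5: not dominated (best floor area).
S6: dominated by S9 (lease 169≤451, dock doors 35≥20, floor area 116≥98, highway distance 16≤17).
S7: dominated by S9 (lease 169≤409, dock doors 35≥30, floor area 116≥49, highway distance 16≤17).
S8: dominated by S5 (lease 358≤450, dock doors 18≥4, floor area 117≥52, highway distance 7≤40).
S9: not dominated (best lease).
S10: dominated by S9 (lease 169≤537, dock doors 35≥34, floor area 116≥111, highway distance 16≤30).
S11: dominated by S5 (lease 358≤458, dock doors 18≥10, floor area 117≥44, highway distance 7≤14).
S12: dominated by S9 (lease 169≤238, dock doors 35≥7, floor area 116≥29, highway distance 16≤39).

S1, S3, S5, S9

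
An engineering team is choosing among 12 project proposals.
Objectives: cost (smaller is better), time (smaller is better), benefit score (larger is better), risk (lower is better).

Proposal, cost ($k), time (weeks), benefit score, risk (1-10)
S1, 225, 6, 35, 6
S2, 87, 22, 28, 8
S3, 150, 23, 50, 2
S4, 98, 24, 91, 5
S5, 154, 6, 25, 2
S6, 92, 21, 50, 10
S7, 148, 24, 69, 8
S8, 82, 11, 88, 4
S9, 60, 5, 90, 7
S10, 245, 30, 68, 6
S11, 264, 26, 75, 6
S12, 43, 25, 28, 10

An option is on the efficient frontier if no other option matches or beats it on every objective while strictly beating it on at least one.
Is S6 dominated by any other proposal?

Yes

S8 vs S6: cost 82≤92, time 11≤21, benefit score 88≥50, risk 4≤10 — S8 is at least as good on every objective and strictly better on at least one, so S8 dominates S6.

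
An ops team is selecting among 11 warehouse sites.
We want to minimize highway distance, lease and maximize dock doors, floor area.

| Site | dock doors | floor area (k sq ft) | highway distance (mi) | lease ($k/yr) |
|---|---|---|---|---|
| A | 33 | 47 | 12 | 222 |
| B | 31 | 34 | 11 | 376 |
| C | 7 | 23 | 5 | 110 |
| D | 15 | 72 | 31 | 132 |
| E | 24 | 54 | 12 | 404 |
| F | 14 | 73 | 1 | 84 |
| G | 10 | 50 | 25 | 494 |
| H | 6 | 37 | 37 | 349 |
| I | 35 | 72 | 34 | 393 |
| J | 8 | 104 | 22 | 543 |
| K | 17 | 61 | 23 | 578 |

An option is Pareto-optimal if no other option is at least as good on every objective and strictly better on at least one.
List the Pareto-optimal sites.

A: not dominated.
B: not dominated.
C: dominated by F (dock doors 14≥7, floor area 73≥23, highway distance 1≤5, lease 84≤110).
D: not dominated.
E: not dominated.
F: not dominated (best highway distance).
G: dominated by E (dock doors 24≥10, floor area 54≥50, highway distance 12≤25, lease 404≤494).
H: dominated by A (dock doors 33≥6, floor area 47≥37, highway distance 12≤37, lease 222≤349).
I: not dominated (best dock doors).
J: not dominated (best floor area).
K: not dominated.

A, B, D, E, F, I, J, K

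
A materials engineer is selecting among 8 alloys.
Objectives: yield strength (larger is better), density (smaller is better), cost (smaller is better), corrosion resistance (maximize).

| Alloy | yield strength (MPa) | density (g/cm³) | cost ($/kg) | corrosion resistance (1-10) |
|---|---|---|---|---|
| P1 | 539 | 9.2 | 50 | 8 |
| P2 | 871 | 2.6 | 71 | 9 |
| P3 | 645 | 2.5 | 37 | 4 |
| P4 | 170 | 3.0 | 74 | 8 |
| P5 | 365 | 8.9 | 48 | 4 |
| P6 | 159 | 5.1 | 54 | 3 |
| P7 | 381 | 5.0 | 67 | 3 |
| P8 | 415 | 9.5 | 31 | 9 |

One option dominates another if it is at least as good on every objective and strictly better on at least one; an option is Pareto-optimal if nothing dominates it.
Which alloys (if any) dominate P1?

none

P2: worse on cost (71 vs 50).
P3: worse on corrosion resistance (4 vs 8).
P4: worse on yield strength (170 vs 539).
P5: worse on yield strength (365 vs 539).
P6: worse on yield strength (159 vs 539).
P7: worse on yield strength (381 vs 539).
P8: worse on yield strength (415 vs 539).
No option dominates P1.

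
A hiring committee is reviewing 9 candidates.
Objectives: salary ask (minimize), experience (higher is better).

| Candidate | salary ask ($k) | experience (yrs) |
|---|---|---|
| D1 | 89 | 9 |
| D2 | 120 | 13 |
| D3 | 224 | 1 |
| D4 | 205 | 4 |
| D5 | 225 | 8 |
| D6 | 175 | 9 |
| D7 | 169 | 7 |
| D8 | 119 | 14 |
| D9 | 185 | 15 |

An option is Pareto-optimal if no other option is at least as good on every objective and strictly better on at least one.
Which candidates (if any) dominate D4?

D1: salary ask 89≤205, experience 9≥4 — dominates D4.
D2: salary ask 120≤205, experience 13≥4 — dominates D4.
D6: salary ask 175≤205, experience 9≥4 — dominates D4.
D7: salary ask 169≤205, experience 7≥4 — dominates D4.
D8: salary ask 119≤205, experience 14≥4 — dominates D4.
D9: salary ask 185≤205, experience 15≥4 — dominates D4.
Others (D3, D5) are each worse than D4 on at least one objective.

D1, D2, D6, D7, D8, D9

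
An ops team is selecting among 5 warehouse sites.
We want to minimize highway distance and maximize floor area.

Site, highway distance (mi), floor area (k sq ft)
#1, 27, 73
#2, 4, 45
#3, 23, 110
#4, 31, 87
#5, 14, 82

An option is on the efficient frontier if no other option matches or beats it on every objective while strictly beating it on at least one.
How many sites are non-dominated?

#1: dominated by #3 (highway distance 23≤27, floor area 110≥73).
#2: not dominated (best highway distance).
#3: not dominated (best floor area).
#4: dominated by #3 (highway distance 23≤31, floor area 110≥87).
#5: not dominated.
Pareto-optimal: #2, #3, #5 → 3.

3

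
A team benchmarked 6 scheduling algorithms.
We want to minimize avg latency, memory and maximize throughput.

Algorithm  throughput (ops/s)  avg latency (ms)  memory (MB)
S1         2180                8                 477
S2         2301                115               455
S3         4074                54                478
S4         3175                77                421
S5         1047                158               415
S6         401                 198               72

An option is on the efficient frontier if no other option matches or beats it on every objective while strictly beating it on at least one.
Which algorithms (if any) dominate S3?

S1: worse on throughput (2180 vs 4074).
S2: worse on throughput (2301 vs 4074).
S4: worse on throughput (3175 vs 4074).
S5: worse on throughput (1047 vs 4074).
S6: worse on throughput (401 vs 4074).
No option dominates S3.

none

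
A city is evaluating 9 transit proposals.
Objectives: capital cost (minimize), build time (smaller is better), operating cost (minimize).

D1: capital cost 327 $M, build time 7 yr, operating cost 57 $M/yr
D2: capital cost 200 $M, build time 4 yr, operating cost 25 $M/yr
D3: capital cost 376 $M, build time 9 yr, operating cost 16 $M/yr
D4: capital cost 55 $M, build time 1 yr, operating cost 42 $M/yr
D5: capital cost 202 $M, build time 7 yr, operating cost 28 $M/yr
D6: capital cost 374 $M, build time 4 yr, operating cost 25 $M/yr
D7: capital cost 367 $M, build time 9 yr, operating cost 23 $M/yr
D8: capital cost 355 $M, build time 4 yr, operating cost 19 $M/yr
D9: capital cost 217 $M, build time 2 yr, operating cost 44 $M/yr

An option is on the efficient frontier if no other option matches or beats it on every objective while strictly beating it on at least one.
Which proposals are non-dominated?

D1: dominated by D2 (capital cost 200≤327, build time 4≤7, operating cost 25≤57).
D2: not dominated.
D3: not dominated (best operating cost).
D4: not dominated (best capital cost).
D5: dominated by D2 (capital cost 200≤202, build time 4≤7, operating cost 25≤28).
D6: dominated by D2 (capital cost 200≤374, build time 4≤4, operating cost 25≤25).
D7: dominated by D8 (capital cost 355≤367, build time 4≤9, operating cost 19≤23).
D8: not dominated.
D9: dominated by D4 (capital cost 55≤217, build time 1≤2, operating cost 42≤44).

D2, D3, D4, D8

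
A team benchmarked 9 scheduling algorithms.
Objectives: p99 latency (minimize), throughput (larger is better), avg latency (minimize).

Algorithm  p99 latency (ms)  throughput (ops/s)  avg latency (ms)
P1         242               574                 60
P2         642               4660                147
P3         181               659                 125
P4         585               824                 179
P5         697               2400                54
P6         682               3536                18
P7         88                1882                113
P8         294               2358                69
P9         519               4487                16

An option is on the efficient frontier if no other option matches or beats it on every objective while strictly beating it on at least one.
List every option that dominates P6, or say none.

P9: p99 latency 519≤682, throughput 4487≥3536, avg latency 16≤18 — dominates P6.
Others (P1, P2, P3, P4, P5, P7, P8) are each worse than P6 on at least one objective.

P9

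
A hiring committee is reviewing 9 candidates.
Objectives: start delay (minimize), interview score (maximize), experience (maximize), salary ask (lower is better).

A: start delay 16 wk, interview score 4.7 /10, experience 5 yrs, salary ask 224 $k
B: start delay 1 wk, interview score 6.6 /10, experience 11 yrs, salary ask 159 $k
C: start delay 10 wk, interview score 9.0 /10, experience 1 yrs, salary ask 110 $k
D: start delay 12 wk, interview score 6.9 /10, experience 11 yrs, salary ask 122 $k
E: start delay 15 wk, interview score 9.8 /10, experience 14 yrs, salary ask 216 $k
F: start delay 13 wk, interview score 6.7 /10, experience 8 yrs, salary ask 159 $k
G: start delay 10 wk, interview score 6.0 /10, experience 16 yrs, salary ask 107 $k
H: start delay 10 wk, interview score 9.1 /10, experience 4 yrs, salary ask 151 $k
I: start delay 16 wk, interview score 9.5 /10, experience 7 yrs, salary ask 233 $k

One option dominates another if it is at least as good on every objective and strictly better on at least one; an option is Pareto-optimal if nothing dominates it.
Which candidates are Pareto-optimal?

B, C, D, E, G, H

A: dominated by B (start delay 1≤16, interview score 6.6≥4.7, experience 11≥5, salary ask 159≤224).
B: not dominated (best start delay).
C: not dominated.
D: not dominated.
E: not dominated (best interview score).
F: dominated by D (start delay 12≤13, interview score 6.9≥6.7, experience 11≥8, salary ask 122≤159).
G: not dominated (best experience).
H: not dominated.
I: dominated by E (start delay 15≤16, interview score 9.8≥9.5, experience 14≥7, salary ask 216≤233).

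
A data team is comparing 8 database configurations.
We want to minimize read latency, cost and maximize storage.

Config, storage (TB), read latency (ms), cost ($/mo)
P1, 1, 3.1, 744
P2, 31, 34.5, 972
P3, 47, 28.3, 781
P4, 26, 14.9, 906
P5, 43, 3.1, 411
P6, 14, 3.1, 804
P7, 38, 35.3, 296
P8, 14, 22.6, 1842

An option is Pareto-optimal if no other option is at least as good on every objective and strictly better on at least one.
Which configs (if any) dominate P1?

P5: storage 43≥1, read latency 3.1≤3.1, cost 411≤744 — dominates P1.
Others (P2, P3, P4, P6, P7, P8) are each worse than P1 on at least one objective.

P5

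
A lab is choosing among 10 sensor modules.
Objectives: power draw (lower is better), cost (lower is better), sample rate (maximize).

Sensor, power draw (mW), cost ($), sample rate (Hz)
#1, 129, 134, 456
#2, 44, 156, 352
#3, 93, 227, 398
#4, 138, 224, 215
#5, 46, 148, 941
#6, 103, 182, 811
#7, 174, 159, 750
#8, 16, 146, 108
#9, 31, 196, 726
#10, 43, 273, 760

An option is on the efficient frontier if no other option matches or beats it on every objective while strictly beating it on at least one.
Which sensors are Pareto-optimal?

#1: not dominated (best cost).
#2: not dominated.
#3: dominated by #5 (power draw 46≤93, cost 148≤227, sample rate 941≥398).
#4: dominated by #1 (power draw 129≤138, cost 134≤224, sample rate 456≥215).
#5: not dominated (best sample rate).
#6: dominated by #5 (power draw 46≤103, cost 148≤182, sample rate 941≥811).
#7: dominated by #5 (power draw 46≤174, cost 148≤159, sample rate 941≥750).
#8: not dominated (best power draw).
#9: not dominated.
#10: not dominated.

#1, #2, #5, #8, #9, #10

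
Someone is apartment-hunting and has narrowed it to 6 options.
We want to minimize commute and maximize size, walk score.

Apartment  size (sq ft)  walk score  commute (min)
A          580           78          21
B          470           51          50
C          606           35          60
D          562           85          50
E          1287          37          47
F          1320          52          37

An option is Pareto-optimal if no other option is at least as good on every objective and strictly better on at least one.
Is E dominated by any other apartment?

Yes

F vs E: size 1320≥1287, walk score 52≥37, commute 37≤47 — F is at least as good on every objective and strictly better on at least one, so F dominates E.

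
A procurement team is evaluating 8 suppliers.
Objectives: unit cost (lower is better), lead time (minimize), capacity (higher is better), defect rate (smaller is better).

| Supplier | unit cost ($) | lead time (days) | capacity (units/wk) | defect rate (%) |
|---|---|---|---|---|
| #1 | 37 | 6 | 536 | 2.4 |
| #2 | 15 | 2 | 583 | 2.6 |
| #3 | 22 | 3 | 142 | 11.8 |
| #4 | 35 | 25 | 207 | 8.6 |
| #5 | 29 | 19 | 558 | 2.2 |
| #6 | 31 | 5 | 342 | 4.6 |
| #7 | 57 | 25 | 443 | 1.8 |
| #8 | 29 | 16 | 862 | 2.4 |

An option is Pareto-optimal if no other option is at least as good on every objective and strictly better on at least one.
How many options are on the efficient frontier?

5

#1: not dominated.
#2: not dominated (best unit cost).
#3: dominated by #2 (unit cost 15≤22, lead time 2≤3, capacity 583≥142, defect rate 2.6≤11.8).
#4: dominated by #2 (unit cost 15≤35, lead time 2≤25, capacity 583≥207, defect rate 2.6≤8.6).
#5: not dominated.
#6: dominated by #2 (unit cost 15≤31, lead time 2≤5, capacity 583≥342, defect rate 2.6≤4.6).
#7: not dominated (best defect rate).
#8: not dominated (best capacity).
Pareto-optimal: #1, #2, #5, #7, #8 → 5.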